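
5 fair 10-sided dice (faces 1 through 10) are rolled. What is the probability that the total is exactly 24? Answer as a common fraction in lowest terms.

There are 10^5 = 100000 equally likely outcomes.
The number of ordered 5-tuples from {1,…,10} summing to 24 is 5280.
P(sum = 24) = 5280/100000 = 33/625.

33/625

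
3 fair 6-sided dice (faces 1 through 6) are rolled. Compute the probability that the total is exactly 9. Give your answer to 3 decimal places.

0.116

There are 6^3 = 216 equally likely outcomes.
The number of ordered 3-tuples from {1,…,6} summing to 9 is 25.
P(sum = 9) = 25/216 ≈ 0.116.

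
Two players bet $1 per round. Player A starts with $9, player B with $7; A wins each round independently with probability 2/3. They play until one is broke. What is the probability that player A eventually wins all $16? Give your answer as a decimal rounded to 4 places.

Let r = q/p = (1/3)/(2/3) = 1/2. The recurrence P(i) = p·P(i+1) + q·P(i−1) with P(0)=0, P(16)=1 gives P(i) = (1 − r^i)/(1 − r^16).
P(9) = (1 − (1/2)^9) / (1 − (1/2)^16) = 65408/65535 ≈ 0.9981.

0.9981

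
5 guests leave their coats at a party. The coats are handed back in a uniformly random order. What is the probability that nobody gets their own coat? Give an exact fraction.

This is the derangement probability: permutations of 5 with no fixed point.
D(5) = 5! · (1 − 1/1! + 1/2! − ··· + (−1)^5/5!) = 44.
P = 44/120 = 11/30.

11/30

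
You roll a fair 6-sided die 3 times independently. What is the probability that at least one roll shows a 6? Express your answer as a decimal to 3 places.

P(no roll shows a 6) = (5/6)^3 ≈ 0.579.
P(at least one) = 1 − 0.579 = 0.421.

0.421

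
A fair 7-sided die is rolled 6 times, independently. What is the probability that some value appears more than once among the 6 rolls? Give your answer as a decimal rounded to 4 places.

0.9572

P(all 6 different) = 7/7 · 6/7 · ··· · 2/7 ≈ 0.0428.
P(at least two equal) = 1 − 0.0428 = 0.9572.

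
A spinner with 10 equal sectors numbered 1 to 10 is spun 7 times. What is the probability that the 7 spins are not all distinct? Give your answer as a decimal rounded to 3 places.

P(all 7 different) = 10/10 · 9/10 · ··· · 4/10 ≈ 0.060.
P(at least two equal) = 1 − 0.060 = 0.940.

0.940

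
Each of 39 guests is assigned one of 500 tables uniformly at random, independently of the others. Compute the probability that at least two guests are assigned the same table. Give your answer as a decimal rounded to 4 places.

It's easier to compute the probability that all 39 are distinct.
P(all distinct) = 500/500 · 499/500 · ··· · 462/500 ≈ 0.2184.
So the probability of at least one match is 1 − 0.2184 = 0.7816.

0.7816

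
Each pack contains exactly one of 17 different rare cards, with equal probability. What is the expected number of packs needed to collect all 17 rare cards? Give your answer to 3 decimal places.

After i distinct types are collected, each trial gives a new one with probability (17−i)/17, so the expected wait for the next new type is 17/(17−i).
E = 17/17 + 17/16 + 17/15 + 17/14 + 17/13 + 17/12 + 17/11 + 17/10 + 17/9 + 17/8 + 17/7 + 17/6 + 17/5 + 17/4 + 17/3 + 17/2 + 17/1 = 42142223/720720 ≈ 58.472.

58.472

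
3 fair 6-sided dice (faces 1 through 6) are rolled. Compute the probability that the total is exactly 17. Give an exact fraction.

1/72

There are 6^3 = 216 equally likely outcomes.
The number of ordered 3-tuples from {1,…,6} summing to 17 is 3.
P(sum = 17) = 3/216 = 1/72.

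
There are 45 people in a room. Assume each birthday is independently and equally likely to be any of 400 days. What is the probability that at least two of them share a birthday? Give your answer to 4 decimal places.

It's easier to compute the probability that all 45 are distinct.
P(all distinct) = 400/400 · 399/400 · ··· · 356/400 ≈ 0.0764.
So the probability of at least one match is 1 − 0.0764 = 0.9236.

0.9236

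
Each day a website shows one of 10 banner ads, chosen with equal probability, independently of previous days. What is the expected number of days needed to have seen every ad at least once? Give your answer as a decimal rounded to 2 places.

After i distinct types are collected, each trial gives a new one with probability (10−i)/10, so the expected wait for the next new type is 10/(10−i).
E = 10/10 + 10/9 + 10/8 + 10/7 + 10/6 + 10/5 + 10/4 + 10/3 + 10/2 + 10/1 = 7381/252 ≈ 29.29.

29.29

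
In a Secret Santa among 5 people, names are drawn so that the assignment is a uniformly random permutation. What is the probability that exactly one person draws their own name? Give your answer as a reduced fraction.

Choose which one is fixed: C(5,1) = 5 ways.
The remaining 4 must have no fixed point: D(4) = 9.
P = 5·9/120 = 3/8.

3/8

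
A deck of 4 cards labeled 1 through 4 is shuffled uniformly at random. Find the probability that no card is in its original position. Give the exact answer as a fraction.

3/8

This is the derangement probability: permutations of 4 with no fixed point.
D(4) = 4! · (1 − 1/1! + 1/2! − ··· + (−1)^4/4!) = 9.
P = 9/24 = 3/8.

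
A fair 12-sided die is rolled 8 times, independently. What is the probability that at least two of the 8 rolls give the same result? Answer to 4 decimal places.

0.9536

P(all 8 different) = 12/12 · 11/12 · ··· · 5/12 ≈ 0.0464.
P(at least two equal) = 1 − 0.0464 = 0.9536.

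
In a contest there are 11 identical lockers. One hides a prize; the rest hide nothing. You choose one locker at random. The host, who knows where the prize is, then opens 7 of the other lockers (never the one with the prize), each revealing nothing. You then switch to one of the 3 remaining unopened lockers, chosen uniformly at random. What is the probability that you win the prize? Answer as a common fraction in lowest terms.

Your original locker holds the prize with probability 1/11, so the other 10 collectively hold it with probability 10/11.
The host can always find 7 empty lockers to open, so the reveals don't change that 10/11; it is now spread over the 3 remaining unopened lockers.
P(win by switching) = (10/11) · (1/3) = 10/33.

10/33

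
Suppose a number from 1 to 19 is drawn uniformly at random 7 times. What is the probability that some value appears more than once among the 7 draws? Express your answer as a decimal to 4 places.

P(all 7 different) = 19/19 · 18/19 · ··· · 13/19 ≈ 0.2841.
P(at least two equal) = 1 − 0.2841 = 0.7159.

0.7159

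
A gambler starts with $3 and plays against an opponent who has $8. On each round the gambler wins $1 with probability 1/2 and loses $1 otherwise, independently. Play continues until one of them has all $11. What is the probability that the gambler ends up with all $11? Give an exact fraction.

With a fair step, P(i) = ½P(i−1) + ½P(i+1) with P(0)=0, P(11)=1 has the linear solution P(i) = i/11.
P(3) = 3/11.

3/11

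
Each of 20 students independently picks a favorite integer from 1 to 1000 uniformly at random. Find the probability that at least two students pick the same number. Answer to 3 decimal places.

It's easier to compute the probability that all 20 are distinct.
P(all distinct) = 1000/1000 · 999/1000 · ··· · 981/1000 ≈ 0.826.
So the probability of at least one match is 1 − 0.826 = 0.174.

0.174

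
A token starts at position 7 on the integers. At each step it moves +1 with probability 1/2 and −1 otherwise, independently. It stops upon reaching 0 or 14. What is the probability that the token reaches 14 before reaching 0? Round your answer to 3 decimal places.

With a fair step, P(i) = ½P(i−1) + ½P(i+1) with P(0)=0, P(14)=1 has the linear solution P(i) = i/14.
P(7) = 7/14 = 1/2 ≈ 0.500.

0.500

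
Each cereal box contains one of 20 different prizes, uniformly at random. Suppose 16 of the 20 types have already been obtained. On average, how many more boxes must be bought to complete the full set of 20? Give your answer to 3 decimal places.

Starting from 16 distinct types, each trial gives a new one with probability (20−i)/20 when i types are held, so the wait for the next new type is 20/(20−i).
E = 20/4 + 20/3 + 20/2 + 20/1 = 125/3 ≈ 41.667.

41.667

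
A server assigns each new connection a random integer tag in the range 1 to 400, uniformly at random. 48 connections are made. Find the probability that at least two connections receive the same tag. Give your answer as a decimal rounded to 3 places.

0.947

It's easier to compute the probability that all 48 are distinct.
P(all distinct) = 400/400 · 399/400 · ··· · 353/400 ≈ 0.053.
So the probability of at least one match is 1 − 0.053 = 0.947.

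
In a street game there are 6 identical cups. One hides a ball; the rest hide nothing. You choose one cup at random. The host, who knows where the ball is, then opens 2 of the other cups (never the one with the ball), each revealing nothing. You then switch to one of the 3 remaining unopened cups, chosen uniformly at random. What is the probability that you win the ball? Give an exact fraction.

5/18

Your original cup holds the ball with probability 1/6, so the other 5 collectively hold it with probability 5/6.
The host can always find 2 empty cups to open, so the reveals don't change that 5/6; it is now spread over the 3 remaining unopened cups.
P(win by switching) = (5/6) · (1/3) = 5/18.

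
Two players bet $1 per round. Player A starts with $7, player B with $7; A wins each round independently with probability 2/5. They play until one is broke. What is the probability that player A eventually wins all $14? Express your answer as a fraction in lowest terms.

128/2315

Let r = q/p = (3/5)/(2/5) = 3/2. The recurrence P(i) = p·P(i+1) + q·P(i−1) with P(0)=0, P(14)=1 gives P(i) = (1 − r^i)/(1 − r^14).
P(7) = (1 − (3/2)^7) / (1 − (3/2)^14) = 128/2315.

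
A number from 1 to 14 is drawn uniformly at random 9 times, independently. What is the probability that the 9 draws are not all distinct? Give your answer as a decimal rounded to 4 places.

0.9648

P(all 9 different) = 14/14 · 13/14 · ··· · 6/14 ≈ 0.0352.
P(at least two equal) = 1 − 0.0352 = 0.9648.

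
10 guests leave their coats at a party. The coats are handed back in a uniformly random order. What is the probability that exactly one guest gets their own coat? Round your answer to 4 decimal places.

0.3679

Choose which one is fixed: C(10,1) = 10 ways.
The remaining 9 must have no fixed point: D(9) = 133496.
P = 10·133496/3628800 = 16687/45360 ≈ 0.3679.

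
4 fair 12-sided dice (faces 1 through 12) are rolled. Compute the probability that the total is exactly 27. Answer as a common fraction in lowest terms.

There are 12^4 = 20736 equally likely outcomes.
The number of ordered 4-tuples from {1,…,12} summing to 27 is 1144.
P(sum = 27) = 1144/20736 = 143/2592.

143/2592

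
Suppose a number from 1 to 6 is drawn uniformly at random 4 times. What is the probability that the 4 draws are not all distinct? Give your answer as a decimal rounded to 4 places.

0.7222

P(all 4 different) = 6/6 · 5/6 · ··· · 3/6 ≈ 0.2778.
P(at least two equal) = 1 − 0.2778 = 0.7222.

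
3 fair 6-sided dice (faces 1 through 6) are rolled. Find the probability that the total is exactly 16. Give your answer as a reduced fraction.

There are 6^3 = 216 equally likely outcomes.
The number of ordered 3-tuples from {1,…,6} summing to 16 is 6.
P(sum = 16) = 6/216 = 1/36.

1/36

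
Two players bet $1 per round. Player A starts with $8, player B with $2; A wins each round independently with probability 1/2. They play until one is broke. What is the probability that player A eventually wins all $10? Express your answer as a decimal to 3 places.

With a fair step, P(i) = ½P(i−1) + ½P(i+1) with P(0)=0, P(10)=1 has the linear solution P(i) = i/10.
P(8) = 8/10 = 4/5 ≈ 0.800.

0.800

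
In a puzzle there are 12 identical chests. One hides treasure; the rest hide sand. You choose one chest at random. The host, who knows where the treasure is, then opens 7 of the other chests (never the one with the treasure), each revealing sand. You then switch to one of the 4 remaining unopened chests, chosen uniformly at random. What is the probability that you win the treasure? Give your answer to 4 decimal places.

Your original chest holds the treasure with probability 1/12, so the other 11 collectively hold it with probability 11/12.
The host can always find 7 empty chests to open, so the reveals don't change that 11/12; it is now spread over the 4 remaining unopened chests.
P(win by switching) = (11/12) · (1/4) = 11/48 ≈ 0.2292.

0.2292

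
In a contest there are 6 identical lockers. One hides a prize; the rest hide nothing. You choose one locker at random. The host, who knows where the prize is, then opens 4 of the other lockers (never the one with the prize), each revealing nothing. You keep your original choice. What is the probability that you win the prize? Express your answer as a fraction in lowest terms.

1/6

The host can always open 4 empty lockers regardless of your choice, so the reveals give no information about your original locker.
P(win by staying) = 1/6.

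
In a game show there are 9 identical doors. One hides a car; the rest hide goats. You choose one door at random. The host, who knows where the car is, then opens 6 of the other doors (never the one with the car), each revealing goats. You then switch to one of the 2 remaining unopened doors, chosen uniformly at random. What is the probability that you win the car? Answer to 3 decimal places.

0.444

Your original door holds the car with probability 1/9, so the other 8 collectively hold it with probability 8/9.
The host can always find 6 empty doors to open, so the reveals don't change that 8/9; it is now spread over the 2 remaining unopened doors.
P(win by switching) = (8/9) · (1/2) = 4/9 ≈ 0.444.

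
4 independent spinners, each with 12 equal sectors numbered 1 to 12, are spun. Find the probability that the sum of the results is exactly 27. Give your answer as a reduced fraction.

There are 12^4 = 20736 equally likely outcomes.
The number of ordered 4-tuples from {1,…,12} summing to 27 is 1144.
P(sum = 27) = 1144/20736 = 143/2592.

143/2592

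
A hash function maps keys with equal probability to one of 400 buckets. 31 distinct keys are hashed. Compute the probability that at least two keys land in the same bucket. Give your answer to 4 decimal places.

0.6968

It's easier to compute the probability that all 31 are distinct.
P(all distinct) = 400/400 · 399/400 · ··· · 370/400 ≈ 0.3032.
So the probability of at least one match is 1 − 0.3032 = 0.6968.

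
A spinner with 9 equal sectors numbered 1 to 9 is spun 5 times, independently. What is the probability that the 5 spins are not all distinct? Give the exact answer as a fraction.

P(all 5 different) = 9/9 · 8/9 · ··· · 5/9 = 560/2187.
P(at least two equal) = 1 − 560/2187 = 1627/2187.

1627/2187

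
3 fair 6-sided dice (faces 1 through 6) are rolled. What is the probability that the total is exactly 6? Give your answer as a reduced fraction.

There are 6^3 = 216 equally likely outcomes.
The number of ordered 3-tuples from {1,…,6} summing to 6 is 10.
P(sum = 6) = 10/216 = 5/108.

5/108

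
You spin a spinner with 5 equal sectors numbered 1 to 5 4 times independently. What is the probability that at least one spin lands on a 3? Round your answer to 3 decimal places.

0.590

P(no spin lands on a 3) = (4/5)^4 ≈ 0.410.
P(at least one) = 1 − 0.410 = 0.590.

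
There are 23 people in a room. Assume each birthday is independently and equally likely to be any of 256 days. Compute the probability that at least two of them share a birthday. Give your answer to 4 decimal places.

It's easier to compute the probability that all 23 are distinct.
P(all distinct) = 256/256 · 255/256 · ··· · 234/256 ≈ 0.3611.
So the probability of at least one match is 1 − 0.3611 = 0.6389.

0.6389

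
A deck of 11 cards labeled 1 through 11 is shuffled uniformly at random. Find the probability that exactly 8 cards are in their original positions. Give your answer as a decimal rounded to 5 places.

Choose which 8 of the 11 are fixed: C(11,8) = 165 ways.
The remaining 3 must have no fixed point: D(3) = 2.
P = 165·2/39916800 = 1/120960 ≈ 0.00001.

0.00001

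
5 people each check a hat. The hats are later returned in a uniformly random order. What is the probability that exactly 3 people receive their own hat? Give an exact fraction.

1/12

Choose which 3 of the 5 are fixed: C(5,3) = 10 ways.
The remaining 2 must have no fixed point: D(2) = 1.
P = 10·1/120 = 1/12.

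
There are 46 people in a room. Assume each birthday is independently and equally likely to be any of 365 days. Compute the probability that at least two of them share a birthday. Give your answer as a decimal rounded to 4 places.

It's easier to compute the probability that all 46 are distinct.
P(all distinct) = 365/365 · 364/365 · ··· · 320/365 ≈ 0.0517.
So the probability of at least one match is 1 − 0.0517 = 0.9483.

0.9483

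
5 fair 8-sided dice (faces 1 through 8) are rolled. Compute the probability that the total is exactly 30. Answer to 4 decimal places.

0.0283

There are 8^5 = 32768 equally likely outcomes.
The number of ordered 5-tuples from {1,…,8} summing to 30 is 926.
P(sum = 30) = 926/32768 = 463/16384 ≈ 0.0283.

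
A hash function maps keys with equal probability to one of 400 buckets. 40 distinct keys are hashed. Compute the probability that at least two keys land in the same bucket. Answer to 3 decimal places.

It's easier to compute the probability that all 40 are distinct.
P(all distinct) = 400/400 · 399/400 · ··· · 361/400 ≈ 0.133.
So the probability of at least one match is 1 − 0.133 = 0.867.

0.867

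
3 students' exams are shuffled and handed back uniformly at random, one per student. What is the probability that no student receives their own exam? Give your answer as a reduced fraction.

1/3

This is the derangement probability: permutations of 3 with no fixed point.
D(3) = 3! · (1 − 1/1! + 1/2! − ··· + (−1)^3/3!) = 2.
P = 2/6 = 1/3.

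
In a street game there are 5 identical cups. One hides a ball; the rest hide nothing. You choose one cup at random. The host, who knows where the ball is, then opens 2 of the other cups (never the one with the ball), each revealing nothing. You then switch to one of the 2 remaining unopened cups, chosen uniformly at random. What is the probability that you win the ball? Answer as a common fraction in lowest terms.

2/5

Your original cup holds the ball with probability 1/5, so the other 4 collectively hold it with probability 4/5.
The host can always find 2 empty cups to open, so the reveals don't change that 4/5; it is now spread over the 2 remaining unopened cups.
P(win by switching) = (4/5) · (1/2) = 2/5.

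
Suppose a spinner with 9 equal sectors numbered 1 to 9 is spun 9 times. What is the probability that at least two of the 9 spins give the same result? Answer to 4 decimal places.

0.9991

P(all 9 different) = 9/9 · 8/9 · ··· · 1/9 ≈ 0.0009.
P(at least two equal) = 1 − 0.0009 = 0.9991.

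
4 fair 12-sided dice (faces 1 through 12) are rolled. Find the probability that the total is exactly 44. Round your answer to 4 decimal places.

There are 12^4 = 20736 equally likely outcomes.
The number of ordered 4-tuples from {1,…,12} summing to 44 is 35.
P(sum = 44) = 35/20736 ≈ 0.0017.

0.0017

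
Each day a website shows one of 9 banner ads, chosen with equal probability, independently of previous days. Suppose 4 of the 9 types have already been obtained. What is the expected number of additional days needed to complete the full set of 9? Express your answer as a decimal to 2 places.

Starting from 4 distinct types, each trial gives a new one with probability (9−i)/9 when i types are held, so the wait for the next new type is 9/(9−i).
E = 9/5 + 9/4 + 9/3 + 9/2 + 9/1 = 411/20 ≈ 20.55.

20.55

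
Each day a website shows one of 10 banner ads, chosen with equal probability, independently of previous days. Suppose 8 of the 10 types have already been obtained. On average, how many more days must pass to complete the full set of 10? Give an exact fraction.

Starting from 8 distinct types, each trial gives a new one with probability (10−i)/10 when i types are held, so the wait for the next new type is 10/(10−i).
E = 10/2 + 10/1 = 15.

15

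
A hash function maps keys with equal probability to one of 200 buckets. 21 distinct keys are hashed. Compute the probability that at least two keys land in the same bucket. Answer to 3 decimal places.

0.663

It's easier to compute the probability that all 21 are distinct.
P(all distinct) = 200/200 · 199/200 · ··· · 180/200 ≈ 0.337.
So the probability of at least one match is 1 − 0.337 = 0.663.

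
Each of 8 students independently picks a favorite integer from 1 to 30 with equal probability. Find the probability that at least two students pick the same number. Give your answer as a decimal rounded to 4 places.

0.6403

It's easier to compute the probability that all 8 are distinct.
P(all distinct) = 30/30 · 29/30 · ··· · 23/30 ≈ 0.3597.
So the probability of at least one match is 1 − 0.3597 = 0.6403.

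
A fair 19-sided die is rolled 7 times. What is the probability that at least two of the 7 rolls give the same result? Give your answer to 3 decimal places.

P(all 7 different) = 19/19 · 18/19 · ··· · 13/19 ≈ 0.284.
P(at least two equal) = 1 − 0.284 = 0.716.

0.716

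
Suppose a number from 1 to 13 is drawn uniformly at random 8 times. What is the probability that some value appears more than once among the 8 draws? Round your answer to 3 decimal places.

0.936

P(all 8 different) = 13/13 · 12/13 · ··· · 6/13 ≈ 0.064.
P(at least two equal) = 1 − 0.064 = 0.936.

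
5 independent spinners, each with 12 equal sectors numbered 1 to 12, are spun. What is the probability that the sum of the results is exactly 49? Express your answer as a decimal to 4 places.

0.0055

There are 12^5 = 248832 equally likely outcomes.
The number of ordered 5-tuples from {1,…,12} summing to 49 is 1365.
P(sum = 49) = 1365/248832 = 455/82944 ≈ 0.0055.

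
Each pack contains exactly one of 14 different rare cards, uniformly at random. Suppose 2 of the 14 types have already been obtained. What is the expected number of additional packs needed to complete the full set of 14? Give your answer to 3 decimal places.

43.445

Starting from 2 distinct types, each trial gives a new one with probability (14−i)/14 when i types are held, so the wait for the next new type is 14/(14−i).
E = 14/12 + 14/11 + 14/10 + 14/9 + 14/8 + 14/7 + 14/6 + 14/5 + 14/4 + 14/3 + 14/2 + 14/1 = 86021/1980 ≈ 43.445.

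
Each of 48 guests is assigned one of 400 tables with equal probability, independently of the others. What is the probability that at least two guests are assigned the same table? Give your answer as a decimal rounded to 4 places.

0.9471

It's easier to compute the probability that all 48 are distinct.
P(all distinct) = 400/400 · 399/400 · ··· · 353/400 ≈ 0.0529.
So the probability of at least one match is 1 − 0.0529 = 0.9471.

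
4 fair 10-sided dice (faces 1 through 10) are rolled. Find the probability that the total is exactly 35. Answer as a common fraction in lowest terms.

7/1250

There are 10^4 = 10000 equally likely outcomes.
The number of ordered 4-tuples from {1,…,10} summing to 35 is 56.
P(sum = 35) = 56/10000 = 7/1250.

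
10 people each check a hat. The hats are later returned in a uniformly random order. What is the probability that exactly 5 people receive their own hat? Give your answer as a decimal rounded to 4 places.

0.0031

Choose which 5 of the 10 are fixed: C(10,5) = 252 ways.
The remaining 5 must have no fixed point: D(5) = 44.
P = 252·44/3628800 = 11/3600 ≈ 0.0031.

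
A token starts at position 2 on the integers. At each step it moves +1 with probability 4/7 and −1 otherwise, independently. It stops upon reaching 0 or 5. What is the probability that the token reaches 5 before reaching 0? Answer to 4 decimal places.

Let r = q/p = (3/7)/(4/7) = 3/4. The recurrence P(i) = p·P(i+1) + q·P(i−1) with P(0)=0, P(5)=1 gives P(i) = (1 − r^i)/(1 − r^5).
P(2) = (1 − (3/4)^2) / (1 − (3/4)^5) = 448/781 ≈ 0.5736.

0.5736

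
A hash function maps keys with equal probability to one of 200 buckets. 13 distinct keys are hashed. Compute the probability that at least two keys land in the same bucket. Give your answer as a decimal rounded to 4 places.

0.3286

It's easier to compute the probability that all 13 are distinct.
P(all distinct) = 200/200 · 199/200 · ··· · 188/200 ≈ 0.6714.
So the probability of at least one match is 1 − 0.6714 = 0.3286.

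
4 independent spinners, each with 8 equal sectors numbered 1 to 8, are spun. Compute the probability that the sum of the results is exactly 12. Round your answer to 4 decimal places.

0.0393

There are 8^4 = 4096 equally likely outcomes.
The number of ordered 4-tuples from {1,…,8} summing to 12 is 161.
P(sum = 12) = 161/4096 ≈ 0.0393.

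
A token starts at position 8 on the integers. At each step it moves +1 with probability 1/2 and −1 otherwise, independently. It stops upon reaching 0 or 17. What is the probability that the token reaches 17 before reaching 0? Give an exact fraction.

With a fair step, P(i) = ½P(i−1) + ½P(i+1) with P(0)=0, P(17)=1 has the linear solution P(i) = i/17.
P(8) = 8/17.

8/17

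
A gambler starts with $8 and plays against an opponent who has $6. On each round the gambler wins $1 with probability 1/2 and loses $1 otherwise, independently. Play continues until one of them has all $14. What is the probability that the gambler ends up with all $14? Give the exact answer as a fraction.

4/7

With a fair step, P(i) = ½P(i−1) + ½P(i+1) with P(0)=0, P(14)=1 has the linear solution P(i) = i/14.
P(8) = 8/14 = 4/7.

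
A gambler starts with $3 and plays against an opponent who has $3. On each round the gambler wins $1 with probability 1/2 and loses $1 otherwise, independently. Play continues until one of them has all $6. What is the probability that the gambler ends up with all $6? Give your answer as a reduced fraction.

With a fair step, P(i) = ½P(i−1) + ½P(i+1) with P(0)=0, P(6)=1 has the linear solution P(i) = i/6.
P(3) = 3/6 = 1/2.

1/2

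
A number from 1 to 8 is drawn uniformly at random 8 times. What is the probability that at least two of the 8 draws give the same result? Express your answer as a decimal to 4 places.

0.9976

P(all 8 different) = 8/8 · 7/8 · ··· · 1/8 ≈ 0.0024.
P(at least two equal) = 1 − 0.0024 = 0.9976.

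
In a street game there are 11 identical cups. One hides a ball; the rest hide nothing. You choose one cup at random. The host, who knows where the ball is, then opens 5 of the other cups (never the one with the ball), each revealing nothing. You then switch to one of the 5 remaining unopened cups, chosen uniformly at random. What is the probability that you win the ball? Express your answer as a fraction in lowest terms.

2/11

Your original cup holds the ball with probability 1/11, so the other 10 collectively hold it with probability 10/11.
The host can always find 5 empty cups to open, so the reveals don't change that 10/11; it is now spread over the 5 remaining unopened cups.
P(win by switching) = (10/11) · (1/5) = 2/11.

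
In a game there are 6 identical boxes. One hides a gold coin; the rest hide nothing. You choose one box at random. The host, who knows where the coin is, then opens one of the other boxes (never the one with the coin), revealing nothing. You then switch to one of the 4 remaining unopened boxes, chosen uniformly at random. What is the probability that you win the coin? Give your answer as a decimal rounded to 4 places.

Your original box holds the coin with probability 1/6, so the other 5 collectively hold it with probability 5/6.
The host can always find an empty box to open, so this doesn't change that 5/6; it is now spread over the 4 remaining unopened boxes.
P(win by switching) = (5/6) · (1/4) = 5/24 ≈ 0.2083.

0.2083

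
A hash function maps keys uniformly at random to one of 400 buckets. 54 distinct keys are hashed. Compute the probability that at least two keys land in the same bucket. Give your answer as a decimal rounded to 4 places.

It's easier to compute the probability that all 54 are distinct.
P(all distinct) = 400/400 · 399/400 · ··· · 347/400 ≈ 0.0236.
So the probability of at least one match is 1 − 0.0236 = 0.9764.

0.9764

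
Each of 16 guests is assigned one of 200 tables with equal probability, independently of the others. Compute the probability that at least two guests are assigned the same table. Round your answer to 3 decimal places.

It's easier to compute the probability that all 16 are distinct.
P(all distinct) = 200/200 · 199/200 · ··· · 185/200 ≈ 0.540.
So the probability of at least one match is 1 − 0.540 = 0.460.

0.460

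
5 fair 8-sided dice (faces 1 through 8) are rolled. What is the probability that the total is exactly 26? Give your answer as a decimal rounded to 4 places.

0.0613

There are 8^5 = 32768 equally likely outcomes.
The number of ordered 5-tuples from {1,…,8} summing to 26 is 2010.
P(sum = 26) = 2010/32768 = 1005/16384 ≈ 0.0613.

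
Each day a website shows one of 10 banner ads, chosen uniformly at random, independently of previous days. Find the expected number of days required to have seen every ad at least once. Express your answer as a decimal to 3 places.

After i distinct types are collected, each trial gives a new one with probability (10−i)/10, so the expected wait for the next new type is 10/(10−i).
E = 10/10 + 10/9 + 10/8 + 10/7 + 10/6 + 10/5 + 10/4 + 10/3 + 10/2 + 10/1 = 7381/252 ≈ 29.290.

29.290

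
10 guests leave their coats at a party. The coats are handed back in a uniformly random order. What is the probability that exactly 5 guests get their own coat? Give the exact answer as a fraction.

11/3600

Choose which 5 of the 10 are fixed: C(10,5) = 252 ways.
The remaining 5 must have no fixed point: D(5) = 44.
P = 252·44/3628800 = 11/3600.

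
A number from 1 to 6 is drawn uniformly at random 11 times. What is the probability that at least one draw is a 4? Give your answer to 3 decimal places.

P(no draw is a 4) = (5/6)^11 ≈ 0.135.
P(at least one) = 1 − 0.135 = 0.865.

0.865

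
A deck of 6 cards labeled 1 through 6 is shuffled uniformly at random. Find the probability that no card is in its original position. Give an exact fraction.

53/144

This is the derangement probability: permutations of 6 with no fixed point.
D(6) = 6! · (1 − 1/1! + 1/2! − ··· + (−1)^6/6!) = 265.
P = 265/720 = 53/144.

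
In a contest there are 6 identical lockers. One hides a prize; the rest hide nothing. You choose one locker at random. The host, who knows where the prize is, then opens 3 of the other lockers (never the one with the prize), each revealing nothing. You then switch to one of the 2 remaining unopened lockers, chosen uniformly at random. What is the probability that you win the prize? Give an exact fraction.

5/12

Your original locker holds the prize with probability 1/6, so the other 5 collectively hold it with probability 5/6.
The host can always find 3 empty lockers to open, so the reveals don't change that 5/6; it is now spread over the 2 remaining unopened lockers.
P(win by switching) = (5/6) · (1/2) = 5/12.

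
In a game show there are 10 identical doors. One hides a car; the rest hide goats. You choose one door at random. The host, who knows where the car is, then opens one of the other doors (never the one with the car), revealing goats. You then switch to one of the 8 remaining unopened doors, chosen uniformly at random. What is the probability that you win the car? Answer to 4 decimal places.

0.1125

Your original door holds the car with probability 1/10, so the other 9 collectively hold it with probability 9/10.
The host can always find an empty door to open, so this doesn't change that 9/10; it is now spread over the 8 remaining unopened doors.
P(win by switching) = (9/10) · (1/8) = 9/80 ≈ 0.1125.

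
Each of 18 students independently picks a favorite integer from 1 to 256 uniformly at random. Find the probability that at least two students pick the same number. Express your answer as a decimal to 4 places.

It's easier to compute the probability that all 18 are distinct.
P(all distinct) = 256/256 · 255/256 · ··· · 239/256 ≈ 0.5424.
So the probability of at least one match is 1 − 0.5424 = 0.4576.

0.4576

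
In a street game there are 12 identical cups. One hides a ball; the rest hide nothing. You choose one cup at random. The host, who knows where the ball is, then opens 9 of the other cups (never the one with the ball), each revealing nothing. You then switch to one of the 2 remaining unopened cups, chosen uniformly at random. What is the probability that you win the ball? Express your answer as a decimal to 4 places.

Your original cup holds the ball with probability 1/12, so the other 11 collectively hold it with probability 11/12.
The host can always find 9 empty cups to open, so the reveals don't change that 11/12; it is now spread over the 2 remaining unopened cups.
P(win by switching) = (11/12) · (1/2) = 11/24 ≈ 0.4583.

0.4583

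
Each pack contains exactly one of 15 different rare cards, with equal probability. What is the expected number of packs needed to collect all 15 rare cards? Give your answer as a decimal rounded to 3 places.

49.773

After i distinct types are collected, each trial gives a new one with probability (15−i)/15, so the expected wait for the next new type is 15/(15−i).
E = 15/15 + 15/14 + 15/13 + 15/12 + 15/11 + 15/10 + 15/9 + 15/8 + 15/7 + 15/6 + 15/5 + 15/4 + 15/3 + 15/2 + 15/1 = 1195757/24024 ≈ 49.773.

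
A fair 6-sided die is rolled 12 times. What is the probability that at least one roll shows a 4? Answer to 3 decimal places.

P(no roll shows a 4) = (5/6)^12 ≈ 0.112.
P(at least one) = 1 − 0.112 = 0.888.

0.888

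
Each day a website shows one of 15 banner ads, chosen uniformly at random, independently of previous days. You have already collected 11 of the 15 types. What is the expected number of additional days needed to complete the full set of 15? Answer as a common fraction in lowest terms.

Starting from 11 distinct types, each trial gives a new one with probability (15−i)/15 when i types are held, so the wait for the next new type is 15/(15−i).
E = 15/4 + 15/3 + 15/2 + 15/1 = 125/4.

125/4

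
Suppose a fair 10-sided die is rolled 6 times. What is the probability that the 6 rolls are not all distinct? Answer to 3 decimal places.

0.849

P(all 6 different) = 10/10 · 9/10 · ··· · 5/10 ≈ 0.151.
P(at least two equal) = 1 − 0.151 = 0.849.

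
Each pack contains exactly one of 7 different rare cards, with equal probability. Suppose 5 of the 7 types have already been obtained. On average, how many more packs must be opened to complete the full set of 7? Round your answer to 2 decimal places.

10.50

Starting from 5 distinct types, each trial gives a new one with probability (7−i)/7 when i types are held, so the wait for the next new type is 7/(7−i).
E = 7/2 + 7/1 = 21/2 ≈ 10.50.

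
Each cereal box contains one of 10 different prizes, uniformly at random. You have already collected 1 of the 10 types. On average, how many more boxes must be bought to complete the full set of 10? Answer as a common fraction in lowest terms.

7129/252

Starting from 1 distinct type, each trial gives a new one with probability (10−i)/10 when i types are held, so the wait for the next new type is 10/(10−i).
E = 10/9 + 10/8 + 10/7 + 10/6 + 10/5 + 10/4 + 10/3 + 10/2 + 10/1 = 7129/252.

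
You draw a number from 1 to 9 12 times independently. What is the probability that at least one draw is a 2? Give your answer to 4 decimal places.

0.7567

P(no draw is a 2) = (8/9)^12 ≈ 0.2433.
P(at least one) = 1 − 0.2433 = 0.7567.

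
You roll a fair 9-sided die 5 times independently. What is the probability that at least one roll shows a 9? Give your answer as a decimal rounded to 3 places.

P(no roll shows a 9) = (8/9)^5 ≈ 0.555.
P(at least one) = 1 − 0.555 = 0.445.

0.445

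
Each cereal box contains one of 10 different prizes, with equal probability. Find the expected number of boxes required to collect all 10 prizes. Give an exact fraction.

7381/252

After i distinct types are collected, each trial gives a new one with probability (10−i)/10, so the expected wait for the next new type is 10/(10−i).
E = 10/10 + 10/9 + 10/8 + 10/7 + 10/6 + 10/5 + 10/4 + 10/3 + 10/2 + 10/1 = 7381/252.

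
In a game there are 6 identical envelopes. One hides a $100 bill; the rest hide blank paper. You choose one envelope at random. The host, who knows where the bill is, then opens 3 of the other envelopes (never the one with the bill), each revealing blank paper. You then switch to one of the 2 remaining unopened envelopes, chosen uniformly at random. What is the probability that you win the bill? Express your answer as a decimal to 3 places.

Your original envelope holds the bill with probability 1/6, so the other 5 collectively hold it with probability 5/6.
The host can always find 3 empty envelopes to open, so the reveals don't change that 5/6; it is now spread over the 2 remaining unopened envelopes.
P(win by switching) = (5/6) · (1/2) = 5/12 ≈ 0.417.

0.417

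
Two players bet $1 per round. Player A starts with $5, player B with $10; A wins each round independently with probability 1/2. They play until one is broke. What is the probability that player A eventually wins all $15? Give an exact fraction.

1/3

With a fair step, P(i) = ½P(i−1) + ½P(i+1) with P(0)=0, P(15)=1 has the linear solution P(i) = i/15.
P(5) = 5/15 = 1/3.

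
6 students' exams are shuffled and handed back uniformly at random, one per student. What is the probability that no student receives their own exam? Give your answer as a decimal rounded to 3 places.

This is the derangement probability: permutations of 6 with no fixed point.
D(6) = 6! · (1 − 1/1! + 1/2! − ··· + (−1)^6/6!) = 265.
P = 265/720 = 53/144 ≈ 0.368.

0.368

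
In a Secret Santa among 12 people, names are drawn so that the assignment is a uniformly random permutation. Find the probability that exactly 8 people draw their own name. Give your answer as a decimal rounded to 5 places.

0.00001

Choose which 8 of the 12 are fixed: C(12,8) = 495 ways.
The remaining 4 must have no fixed point: D(4) = 9.
P = 495·9/479001600 = 1/107520 ≈ 0.00001.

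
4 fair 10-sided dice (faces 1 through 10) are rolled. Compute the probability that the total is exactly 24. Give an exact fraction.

There are 10^4 = 10000 equally likely outcomes.
The number of ordered 4-tuples from {1,…,10} summing to 24 is 633.
P(sum = 24) = 633/10000.

633/10000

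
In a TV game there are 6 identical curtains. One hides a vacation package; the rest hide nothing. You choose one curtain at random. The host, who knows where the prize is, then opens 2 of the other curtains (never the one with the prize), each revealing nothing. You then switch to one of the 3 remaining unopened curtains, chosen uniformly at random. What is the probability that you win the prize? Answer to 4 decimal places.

0.2778

Your original curtain holds the prize with probability 1/6, so the other 5 collectively hold it with probability 5/6.
The host can always find 2 empty curtains to open, so the reveals don't change that 5/6; it is now spread over the 3 remaining unopened curtains.
P(win by switching) = (5/6) · (1/3) = 5/18 ≈ 0.2778.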